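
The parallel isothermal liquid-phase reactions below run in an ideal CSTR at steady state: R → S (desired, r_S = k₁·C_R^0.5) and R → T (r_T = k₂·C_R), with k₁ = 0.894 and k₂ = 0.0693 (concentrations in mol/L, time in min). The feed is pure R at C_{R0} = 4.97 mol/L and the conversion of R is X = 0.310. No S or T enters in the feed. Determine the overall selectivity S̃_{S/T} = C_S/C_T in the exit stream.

6.97

Exit C_R = C_{R0}(1−X) = 4.97×0.690 = 3.429 mol/L.
In a CSTR the entire volume is at exit conditions, so r_S = 0.894×3.429^0.5 = 1.656 and r_T = 0.0693×3.429 = 0.2377.
Overall selectivity = C_S/C_T = r_Sτ/(r_Tτ) = r_S/r_T = 6.97.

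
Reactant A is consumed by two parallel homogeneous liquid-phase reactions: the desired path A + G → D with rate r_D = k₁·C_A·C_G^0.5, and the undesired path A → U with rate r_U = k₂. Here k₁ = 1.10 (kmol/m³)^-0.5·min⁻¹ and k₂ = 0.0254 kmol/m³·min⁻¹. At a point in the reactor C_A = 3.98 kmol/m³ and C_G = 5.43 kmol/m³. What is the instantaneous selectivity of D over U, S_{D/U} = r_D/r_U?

S_{D/U} = r_D/r_U = (k₁·C_A·C_G^0.5)/(k₂) = (k₁/k₂)·C_A·C_G^0.5.
= (1.10×3.980×5.430^0.5) / (0.0254) = 10.20/0.02540 = 402.

402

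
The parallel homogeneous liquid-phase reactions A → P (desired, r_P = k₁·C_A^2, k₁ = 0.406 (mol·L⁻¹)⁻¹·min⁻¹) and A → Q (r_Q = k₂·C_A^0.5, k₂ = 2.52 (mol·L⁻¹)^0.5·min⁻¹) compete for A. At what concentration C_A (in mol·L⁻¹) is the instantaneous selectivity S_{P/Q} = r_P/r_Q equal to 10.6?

S_{P/Q} = (k₁/k₂)·C_A^1.5 ⇒ C_A = (S·k₂/k₁)^(1/1.5).
= (10.6×2.52/0.406)^(0.6667) = (65.79)^(0.6667) = 16.3 mol·L⁻¹.

16.3 mol·L⁻¹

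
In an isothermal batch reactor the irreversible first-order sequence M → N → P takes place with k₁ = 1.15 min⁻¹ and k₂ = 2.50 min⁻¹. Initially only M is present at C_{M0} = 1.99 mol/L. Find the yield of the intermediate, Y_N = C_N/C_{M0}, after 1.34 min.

The intermediate concentration in a first-order A→B→C sequence is C_N = k₁C_{M0}(e^(−k₁t) − e^(−k₂t))/(k₂−k₁).
e^(−k₁t) = e^(−1.15×1.34) = e^(−1.541) = 0.2142; e^(−k₂t) = e^(−3.350) = 0.03508.
C_N = 1.15×1.99/(2.50−1.15) × (0.2142−0.03508) = 1.695×0.1791 = 0.3036 mol/L.
Y_N = C_N/C_{M0} = 0.3036/1.99 = 0.153.

0.153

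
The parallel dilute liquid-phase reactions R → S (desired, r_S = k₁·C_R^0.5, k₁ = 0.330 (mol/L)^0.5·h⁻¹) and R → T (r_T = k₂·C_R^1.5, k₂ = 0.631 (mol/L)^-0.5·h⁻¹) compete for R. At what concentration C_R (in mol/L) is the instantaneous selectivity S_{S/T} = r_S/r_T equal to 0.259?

2.02 mol/L

S_{S/T} = (k₁/k₂)·C_R⁻¹ ⇒ C_R = (S·k₂/k₁)^(-1).
= (0.259×0.631/0.330)^(-1) = (0.4952)^(-1) = 2.02 mol/L.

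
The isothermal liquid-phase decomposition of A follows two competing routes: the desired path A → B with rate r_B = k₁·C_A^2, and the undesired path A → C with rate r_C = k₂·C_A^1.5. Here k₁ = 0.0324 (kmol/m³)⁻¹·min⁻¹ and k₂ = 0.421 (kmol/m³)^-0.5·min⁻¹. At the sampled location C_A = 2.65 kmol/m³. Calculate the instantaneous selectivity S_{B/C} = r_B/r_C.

0.125

S_{B/C} = r_B/r_C = (k₁·C_A^2)/(k₂·C_A^1.5) = (k₁/k₂)·C_A^0.5.
= (0.0324×2.650^2) / (0.421×2.650^1.5) = 0.2275/1.816 = 0.125.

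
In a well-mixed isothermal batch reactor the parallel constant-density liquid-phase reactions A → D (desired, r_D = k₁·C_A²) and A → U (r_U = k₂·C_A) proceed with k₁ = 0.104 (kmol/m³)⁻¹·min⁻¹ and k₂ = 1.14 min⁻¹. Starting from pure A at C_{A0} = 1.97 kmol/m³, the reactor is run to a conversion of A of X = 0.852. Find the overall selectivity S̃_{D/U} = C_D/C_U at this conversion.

C_A = C_{A0}(1−X) = 0.2916 kmol/m³.
Along a PFR/batch, dC_U/dC_A = −r_U/(r_D+r_U) = −k₂/(k₂+k₁·C_A).
Integrating from C_{A0} to C_A: C_U = (1.14/0.104)·ln[(1.14+0.104·1.97)/(1.14+0.104·0.292)] = 10.96·ln(1.345/1.170) = 1.524 kmol/m³.
Then C_D = (C_{A0}−C_A) − C_U = 1.678 − 1.524 = 0.1545 kmol/m³.
S̃_{D/U} = C_D/C_U = 0.1545/1.524 = 0.101.

0.101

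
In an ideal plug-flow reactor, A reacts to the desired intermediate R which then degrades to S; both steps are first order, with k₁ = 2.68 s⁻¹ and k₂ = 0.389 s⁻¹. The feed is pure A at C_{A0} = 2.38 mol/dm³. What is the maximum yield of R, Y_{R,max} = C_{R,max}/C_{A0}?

0.721

At the optimum, C_{R,max}/C_{A0} = (k₁/k₂)^[k₂/(k₂−k₁)].
= (2.68/0.389)^(0.389/(0.389−2.68)) = (6.889)^(-0.1698) = 0.7206.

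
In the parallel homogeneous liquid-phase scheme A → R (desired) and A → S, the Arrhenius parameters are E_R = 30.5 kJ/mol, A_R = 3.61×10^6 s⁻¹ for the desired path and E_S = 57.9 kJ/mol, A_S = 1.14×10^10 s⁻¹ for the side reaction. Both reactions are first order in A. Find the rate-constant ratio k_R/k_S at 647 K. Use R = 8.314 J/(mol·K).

0.0516

With equal orders, S_{R/S} = k_R/k_S = (A_R/A_S)·exp[(E_S−E_R)/(RT)].
(E_S−E_R)/(RT) = (57.9−30.5)×10³/(8.314×647) = 27400/5379 = 5.094.
k_R/k_S = (3.61×10^6/1.14×10^10)·exp(5.094) = 3.167×10^-4 × 163.0 = 0.0516.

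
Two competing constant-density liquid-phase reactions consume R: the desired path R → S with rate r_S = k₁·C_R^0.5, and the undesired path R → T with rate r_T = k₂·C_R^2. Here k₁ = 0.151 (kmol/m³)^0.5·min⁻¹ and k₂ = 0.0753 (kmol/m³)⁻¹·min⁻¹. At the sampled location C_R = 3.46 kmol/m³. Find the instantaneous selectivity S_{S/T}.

S_{S/T} = r_S/r_T = (k₁·C_R^0.5)/(k₂·C_R^2) = (k₁/k₂)·C_R^-1.5.
= (0.151×3.460^0.5) / (0.0753×3.460^2) = 0.2809/0.9015 = 0.312.

0.312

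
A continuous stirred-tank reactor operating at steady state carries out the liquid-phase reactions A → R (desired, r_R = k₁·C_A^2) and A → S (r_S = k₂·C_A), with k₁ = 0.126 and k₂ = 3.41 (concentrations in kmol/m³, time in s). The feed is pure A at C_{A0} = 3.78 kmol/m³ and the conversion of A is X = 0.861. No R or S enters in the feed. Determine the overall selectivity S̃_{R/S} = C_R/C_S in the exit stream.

0.0194

Exit C_A = C_{A0}(1−X) = 3.78×0.139 = 0.5254 kmol/m³.
In a CSTR the entire volume is at exit conditions, so r_R = 0.126×0.5254^2 = 0.03478 and r_S = 3.41×0.5254 = 1.792.
Overall selectivity = C_R/C_S = r_Rτ/(r_Sτ) = r_R/r_S = 0.0194.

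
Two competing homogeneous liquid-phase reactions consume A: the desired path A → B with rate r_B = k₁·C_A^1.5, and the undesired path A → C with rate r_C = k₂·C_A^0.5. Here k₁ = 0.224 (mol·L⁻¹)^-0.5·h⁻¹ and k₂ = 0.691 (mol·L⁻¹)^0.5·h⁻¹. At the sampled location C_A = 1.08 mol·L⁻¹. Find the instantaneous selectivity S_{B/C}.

S_{B/C} = r_B/r_C = (k₁·C_A^1.5)/(k₂·C_A^0.5) = (k₁/k₂)·C_A.
= (0.224×1.080^1.5) / (0.691×1.080^0.5) = 0.2514/0.7181 = 0.350.
Since the desired path is higher order in A, keeping C_A high (PFR or concentrated feed) favours B.

0.350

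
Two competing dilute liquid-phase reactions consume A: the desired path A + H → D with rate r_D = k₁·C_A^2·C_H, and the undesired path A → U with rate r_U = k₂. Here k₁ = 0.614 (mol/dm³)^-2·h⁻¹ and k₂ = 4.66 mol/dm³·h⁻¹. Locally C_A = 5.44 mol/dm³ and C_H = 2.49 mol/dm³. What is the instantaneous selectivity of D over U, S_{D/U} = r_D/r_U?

S_{D/U} = r_D/r_U = (k₁·C_A^2·C_H)/(k₂) = (k₁/k₂)·C_A^2·C_H.
= (0.614×5.440^2×2.490) / (4.66) = 45.24/4.660 = 9.71.
Since the desired path is higher order in A, keeping C_A high (PFR or concentrated feed) favours D.

9.71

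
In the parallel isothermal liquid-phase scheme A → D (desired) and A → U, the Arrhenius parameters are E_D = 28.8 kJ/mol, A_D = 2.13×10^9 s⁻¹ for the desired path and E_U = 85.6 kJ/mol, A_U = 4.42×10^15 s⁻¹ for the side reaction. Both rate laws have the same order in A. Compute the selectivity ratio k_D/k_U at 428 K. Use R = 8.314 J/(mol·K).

k_D/k_U = (A_D/A_U)·exp[−(E_D−E_U)/(RT)] = (A_D/A_U)·exp[(E_U−E_D)/(RT)].
(E_U−E_D)/(RT) = (85.6−28.8)×10³/(8.314×428) = 56800/3558 = 15.96.
k_D/k_U = (2.13×10^9/4.42×10^15)·exp(15.96) = 4.819×10^-7 × 8.557×10^6 = 4.12.
Since E_D < E_U, lowering the temperature improves selectivity toward D.

4.12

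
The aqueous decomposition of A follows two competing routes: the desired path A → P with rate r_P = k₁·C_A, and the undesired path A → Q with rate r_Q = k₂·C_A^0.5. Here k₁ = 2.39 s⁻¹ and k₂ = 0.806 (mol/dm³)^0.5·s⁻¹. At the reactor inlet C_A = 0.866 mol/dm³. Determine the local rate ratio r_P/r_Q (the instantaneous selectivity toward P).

S_{P/Q} = r_P/r_Q = (k₁·C_A)/(k₂·C_A^0.5) = (k₁/k₂)·C_A^0.5.
= (2.39×0.8660) / (0.806×0.8660^0.5) = 2.070/0.7501 = 2.76.

2.76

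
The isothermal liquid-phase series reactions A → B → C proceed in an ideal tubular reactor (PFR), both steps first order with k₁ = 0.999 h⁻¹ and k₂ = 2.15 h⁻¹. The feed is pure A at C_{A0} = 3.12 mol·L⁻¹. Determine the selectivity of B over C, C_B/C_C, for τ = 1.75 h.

0.188

For first-order series with pure A initially, C_B(τ) = k₁C_{A0}/(k₂−k₁)·(e^(−k₁τ) − e^(−k₂τ)).
e^(−k₁τ) = e^(−0.999×1.75) = e^(−1.748) = 0.1741; e^(−k₂τ) = e^(−3.762) = 0.02323.
C_B = 0.999×3.12/(2.15−0.999) × (0.1741−0.02323) = 2.708×0.1509 = 0.4085 mol·L⁻¹.
C_A = C_{A0}e^(−k₁τ) = 0.5431 mol·L⁻¹, so C_C = C_{A0}−C_A−C_B = 2.168 mol·L⁻¹; C_B/C_C = 0.188.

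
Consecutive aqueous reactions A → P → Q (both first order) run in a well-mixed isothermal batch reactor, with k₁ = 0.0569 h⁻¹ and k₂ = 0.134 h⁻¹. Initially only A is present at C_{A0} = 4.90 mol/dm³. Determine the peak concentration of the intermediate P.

For a first-order series the maximum intermediate yield is C_{P,max}/C_{A0} = (k₁/k₂)^[k₂/(k₂−k₁)].
= (0.0569/0.134)^(0.134/(0.134−0.0569)) = (0.4246)^(1.738) = 0.2257.
C_{P,max} = 0.2257×4.90 = 1.11 mol/dm³.

1.11 mol/dm³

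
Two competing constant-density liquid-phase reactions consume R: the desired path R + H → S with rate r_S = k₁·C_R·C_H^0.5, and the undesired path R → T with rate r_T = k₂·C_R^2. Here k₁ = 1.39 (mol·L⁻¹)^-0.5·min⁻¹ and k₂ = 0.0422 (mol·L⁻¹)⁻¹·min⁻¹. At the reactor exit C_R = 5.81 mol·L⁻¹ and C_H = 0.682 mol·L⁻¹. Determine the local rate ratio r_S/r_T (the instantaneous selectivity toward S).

S_{S/T} = r_S/r_T = (k₁·C_R·C_H^0.5)/(k₂·C_R^2) = (k₁/k₂)·C_R⁻¹·C_H^0.5.
= (1.39×5.810×0.6820^0.5) / (0.0422×5.810^2) = 6.669/1.425 = 4.68.
The undesired path is higher order in R, so low C_R (CSTR or dilute feed) favours S.

4.68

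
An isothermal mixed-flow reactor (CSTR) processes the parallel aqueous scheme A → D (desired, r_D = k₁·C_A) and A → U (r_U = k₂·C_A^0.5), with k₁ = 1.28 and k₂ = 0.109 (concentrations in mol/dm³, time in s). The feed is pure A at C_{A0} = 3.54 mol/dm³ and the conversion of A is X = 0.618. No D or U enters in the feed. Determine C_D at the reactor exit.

2.04 mol/dm³

Exit C_A = C_{A0}(1−X) = 3.54×0.382 = 1.352 mol/dm³.
In a CSTR the entire volume is at exit conditions, so r_D = 1.28×1.352 = 1.731 and r_U = 0.109×1.352^0.5 = 0.1268.
Fraction of consumed A going to D: r_D/(r_D+r_U) = 0.9318.
C_D = 0.9318·C_{A0}·X = 0.9318×3.54×0.618 = 2.04 mol/dm³.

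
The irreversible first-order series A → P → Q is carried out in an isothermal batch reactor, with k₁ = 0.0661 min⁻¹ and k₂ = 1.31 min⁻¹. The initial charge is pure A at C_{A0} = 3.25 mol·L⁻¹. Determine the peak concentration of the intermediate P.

0.140 mol·L⁻¹

At the optimum, C_{P,max}/C_{A0} = (k₁/k₂)^[k₂/(k₂−k₁)].
= (0.0661/1.31)^(1.31/(1.31−0.0661)) = (0.05046)^(1.053) = 0.04305.
C_{P,max} = 0.04305×3.25 = 0.140 mol·L⁻¹.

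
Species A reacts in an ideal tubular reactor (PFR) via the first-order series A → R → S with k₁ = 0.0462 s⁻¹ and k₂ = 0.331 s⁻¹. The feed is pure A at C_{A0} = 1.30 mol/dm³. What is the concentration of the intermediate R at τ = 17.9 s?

The intermediate concentration in a first-order A→B→C sequence is C_R = k₁C_{A0}(e^(−k₁τ) − e^(−k₂τ))/(k₂−k₁).
e^(−k₁τ) = e^(−0.0462×17.9) = e^(−0.8270) = 0.4374; e^(−k₂τ) = e^(−5.925) = 0.002672.
C_R = 0.0462×1.30/(0.331−0.0462) × (0.4374−0.002672) = 0.2109×0.4347 = 0.09167 mol/dm³.

0.0917 mol/dm³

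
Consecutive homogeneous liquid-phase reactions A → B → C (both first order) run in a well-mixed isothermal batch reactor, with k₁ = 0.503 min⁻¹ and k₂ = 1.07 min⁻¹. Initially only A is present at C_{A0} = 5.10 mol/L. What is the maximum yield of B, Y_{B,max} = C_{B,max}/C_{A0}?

0.241

For a first-order series the maximum intermediate yield is C_{B,max}/C_{A0} = (k₁/k₂)^[k₂/(k₂−k₁)].
= (0.503/1.07)^(1.07/(1.07−0.503)) = (0.4701)^(1.887) = 0.2406.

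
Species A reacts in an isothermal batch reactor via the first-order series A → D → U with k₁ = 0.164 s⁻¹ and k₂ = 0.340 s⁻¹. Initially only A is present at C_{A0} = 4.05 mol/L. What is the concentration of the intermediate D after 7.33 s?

Solving the coupled first-order balances gives C_D(t) = [k₁/(k₂−k₁)]·C_{A0}·(e^(−k₁t) − e^(−k₂t)).
e^(−k₁t) = e^(−0.164×7.33) = e^(−1.202) = 0.3006; e^(−k₂t) = e^(−2.492) = 0.08273.
C_D = 0.164×4.05/(0.340−0.164) × (0.3006−0.08273) = 3.774×0.2178 = 0.8221 mol/L.

0.822 mol/L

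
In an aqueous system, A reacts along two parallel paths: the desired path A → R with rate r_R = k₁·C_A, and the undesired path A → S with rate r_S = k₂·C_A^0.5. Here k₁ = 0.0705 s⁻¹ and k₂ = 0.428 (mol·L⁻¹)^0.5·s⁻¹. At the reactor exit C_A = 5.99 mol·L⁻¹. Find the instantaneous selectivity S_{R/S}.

0.403

S_{R/S} = r_R/r_S = (k₁·C_A)/(k₂·C_A^0.5) = (k₁/k₂)·C_A^0.5.
= (0.0705×5.990) / (0.428×5.990^0.5) = 0.4223/1.048 = 0.403.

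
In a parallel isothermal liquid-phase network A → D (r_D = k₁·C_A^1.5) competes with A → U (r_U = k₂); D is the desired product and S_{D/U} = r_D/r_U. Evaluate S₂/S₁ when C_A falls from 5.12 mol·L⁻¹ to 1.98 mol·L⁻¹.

S_{D/U} = (k₁/k₂)·C_A^1.5, so S₂/S₁ = (C_{A,2}/C_{A,1})^1.5.
= (1.98/5.12)^1.5 = (0.3867)^1.5 = 0.240.
Selectivity toward D falls as C_A falls — high-concentration operation is favoured.

0.240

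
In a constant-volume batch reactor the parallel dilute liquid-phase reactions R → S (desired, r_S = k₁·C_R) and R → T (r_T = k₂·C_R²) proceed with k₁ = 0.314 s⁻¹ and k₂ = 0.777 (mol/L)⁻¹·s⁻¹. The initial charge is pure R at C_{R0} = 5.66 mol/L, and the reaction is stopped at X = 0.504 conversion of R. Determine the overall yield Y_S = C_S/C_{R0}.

C_R = C_{R0}(1−X) = 2.807 mol/L.
Along a PFR/batch, dC_S/dC_R = −r_S/(r_S+r_T) = −k₁/(k₁+k₂·C_R).
Integrating from C_{R0} to C_R: C_S = (0.314/0.777)·ln[(0.314+0.777·5.66)/(0.314+0.777·2.81)] = 0.4041·ln(4.712/2.495) = 0.2569 mol/L.
Y_S = C_S/C_{R0} = 0.2569/5.66 = 0.0454.

0.0454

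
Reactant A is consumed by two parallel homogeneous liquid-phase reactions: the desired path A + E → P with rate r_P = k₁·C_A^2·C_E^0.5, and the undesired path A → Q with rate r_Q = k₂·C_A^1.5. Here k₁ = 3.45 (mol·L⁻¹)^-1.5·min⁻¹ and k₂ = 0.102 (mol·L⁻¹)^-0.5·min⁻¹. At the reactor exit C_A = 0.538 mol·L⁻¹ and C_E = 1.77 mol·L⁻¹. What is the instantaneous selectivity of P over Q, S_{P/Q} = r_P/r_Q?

S_{P/Q} = r_P/r_Q = (k₁·C_A^2·C_E^0.5)/(k₂·C_A^1.5) = (k₁/k₂)·C_A^0.5·C_E^0.5.
= (3.45×0.5380^2×1.770^0.5) / (0.102×0.5380^1.5) = 1.329/0.04025 = 33.0.

33.0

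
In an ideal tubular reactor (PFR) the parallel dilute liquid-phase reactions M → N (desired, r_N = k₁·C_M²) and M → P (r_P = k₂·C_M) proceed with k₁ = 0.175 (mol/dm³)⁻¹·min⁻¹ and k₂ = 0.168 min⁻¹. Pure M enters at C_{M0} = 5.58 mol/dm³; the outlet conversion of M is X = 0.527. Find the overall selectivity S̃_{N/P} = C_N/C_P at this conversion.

C_M = C_{M0}(1−X) = 2.639 mol/dm³.
Along a PFR/batch, dC_P/dC_M = −r_P/(r_N+r_P) = −k₂/(k₂+k₁·C_M).
Integrating from C_{M0} to C_M: C_P = (0.168/0.175)·ln[(0.168+0.175·5.58)/(0.168+0.175·2.64)] = 0.9600·ln(1.144/0.6299) = 0.5733 mol/dm³.
Then C_N = (C_{M0}−C_M) − C_P = 2.941 − 0.5733 = 2.367 mol/dm³.
S̃_{N/P} = C_N/C_P = 2.367/0.5733 = 4.13.

4.13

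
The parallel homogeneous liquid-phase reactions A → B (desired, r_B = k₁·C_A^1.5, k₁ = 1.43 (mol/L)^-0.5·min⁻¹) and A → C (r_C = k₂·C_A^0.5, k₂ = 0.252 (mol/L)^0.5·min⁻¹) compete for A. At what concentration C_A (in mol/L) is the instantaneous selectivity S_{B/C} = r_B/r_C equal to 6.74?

S_{B/C} = (k₁/k₂)·C_A ⇒ C_A = S·k₂/k₁.
= 6.74×0.252/1.43 = 1.19 mol/L.

1.19 mol/L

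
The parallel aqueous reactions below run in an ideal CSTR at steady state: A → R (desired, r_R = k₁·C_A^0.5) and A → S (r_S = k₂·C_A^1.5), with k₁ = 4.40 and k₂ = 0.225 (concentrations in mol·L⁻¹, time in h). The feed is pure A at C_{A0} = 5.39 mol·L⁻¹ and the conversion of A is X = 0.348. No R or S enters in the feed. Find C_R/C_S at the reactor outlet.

Exit C_A = C_{A0}(1−X) = 5.39×0.652 = 3.514 mol·L⁻¹.
Rates in a CSTR are evaluated at the outlet concentration: r_R = 4.40×3.514^0.5 = 8.248, r_S = 0.225×3.514^1.5 = 1.482.
Overall selectivity = C_R/C_S = r_Rτ/(r_Sτ) = r_R/r_S = 5.56.

5.56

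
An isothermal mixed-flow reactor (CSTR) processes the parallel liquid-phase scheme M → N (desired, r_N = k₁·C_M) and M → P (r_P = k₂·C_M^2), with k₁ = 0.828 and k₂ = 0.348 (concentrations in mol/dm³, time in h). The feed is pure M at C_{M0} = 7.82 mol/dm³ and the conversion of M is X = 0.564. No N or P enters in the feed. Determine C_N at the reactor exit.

1.81 mol/dm³

Exit C_M = C_{M0}(1−X) = 7.82×0.436 = 3.410 mol/dm³.
A CSTR operates uniformly at the exit composition, giving r_N = 2.823 and r_P = 4.045 (each k·C_M^n at C_M = 3.410).
Fraction of consumed M going to N: r_N/(r_N+r_P) = 0.4110.
C_N = 0.4110·C_{M0}·X = 0.4110×7.82×0.564 = 1.81 mol/dm³.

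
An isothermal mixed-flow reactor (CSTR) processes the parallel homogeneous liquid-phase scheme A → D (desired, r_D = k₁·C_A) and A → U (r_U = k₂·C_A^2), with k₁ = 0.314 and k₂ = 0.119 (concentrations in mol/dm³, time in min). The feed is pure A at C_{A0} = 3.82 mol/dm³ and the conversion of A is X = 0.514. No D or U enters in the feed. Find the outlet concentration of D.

1.15 mol/dm³

Exit C_A = C_{A0}(1−X) = 3.82×0.486 = 1.857 mol/dm³.
Rates in a CSTR are evaluated at the outlet concentration: r_D = 0.314×1.857 = 0.5829, r_U = 0.119×1.857^2 = 0.4102.
Fraction of consumed A going to D: r_D/(r_D+r_U) = 0.5870.
C_D = 0.5870·C_{A0}·X = 0.5870×3.82×0.514 = 1.15 mol/dm³.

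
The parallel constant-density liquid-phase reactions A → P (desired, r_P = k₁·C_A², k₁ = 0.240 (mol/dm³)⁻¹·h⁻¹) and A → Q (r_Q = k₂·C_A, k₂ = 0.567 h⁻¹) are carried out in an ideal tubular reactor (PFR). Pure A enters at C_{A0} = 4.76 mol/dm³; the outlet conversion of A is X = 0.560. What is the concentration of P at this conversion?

C_A = C_{A0}(1−X) = 2.094 mol/dm³.
Along a PFR/batch, dC_Q/dC_A = −r_Q/(r_P+r_Q) = −k₂/(k₂+k₁·C_A).
Integrating from C_{A0} to C_A: C_Q = (0.567/0.240)·ln[(0.567+0.240·4.76)/(0.567+0.240·2.09)] = 2.362·ln(1.709/1.070) = 1.108 mol/dm³.
Then C_P = (C_{A0}−C_A) − C_Q = 2.666 − 1.108 = 1.558 mol/dm³.

1.56 mol/dm³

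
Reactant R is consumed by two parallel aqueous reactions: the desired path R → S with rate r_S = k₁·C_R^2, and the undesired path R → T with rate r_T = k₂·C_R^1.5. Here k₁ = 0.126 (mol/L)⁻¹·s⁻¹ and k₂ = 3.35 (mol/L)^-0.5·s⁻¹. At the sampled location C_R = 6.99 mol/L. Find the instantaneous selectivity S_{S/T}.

0.0994

S_{S/T} = r_S/r_T = (k₁·C_R^2)/(k₂·C_R^1.5) = (k₁/k₂)·C_R^0.5.
= (0.126×6.990^2) / (3.35×6.990^1.5) = 6.156/61.91 = 0.0994.
Since the desired path is higher order in R, keeping C_R high (PFR or concentrated feed) favours S.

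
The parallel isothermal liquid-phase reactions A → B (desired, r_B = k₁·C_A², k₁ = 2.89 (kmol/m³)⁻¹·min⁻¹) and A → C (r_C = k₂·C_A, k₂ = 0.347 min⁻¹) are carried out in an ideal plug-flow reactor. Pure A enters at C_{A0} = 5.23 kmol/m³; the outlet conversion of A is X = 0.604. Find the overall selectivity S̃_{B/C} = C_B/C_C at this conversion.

28.5

C_A = C_{A0}(1−X) = 2.071 kmol/m³.
Along a PFR/batch, dC_C/dC_A = −r_C/(r_B+r_C) = −k₂/(k₂+k₁·C_A).
Integrating from C_{A0} to C_A: C_C = (0.347/2.89)·ln[(0.347+2.89·5.23)/(0.347+2.89·2.07)] = 0.1201·ln(15.46/6.332) = 0.1072 kmol/m³.
Then C_B = (C_{A0}−C_A) − C_C = 3.159 − 0.1072 = 3.052 kmol/m³.
S̃_{B/C} = C_B/C_C = 3.052/0.1072 = 28.5.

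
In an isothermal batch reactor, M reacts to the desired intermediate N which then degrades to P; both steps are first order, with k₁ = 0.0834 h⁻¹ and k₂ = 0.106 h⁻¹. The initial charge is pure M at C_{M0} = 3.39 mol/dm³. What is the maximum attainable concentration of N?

Evaluating C_N at t_opt = ln(k₂/k₁)/(k₂−k₁) gives C_{N,max}/C_{M0} = (k₁/k₂)^[k₂/(k₂−k₁)].
= (0.0834/0.106)^(0.106/(0.106−0.0834)) = (0.7868)^(4.690) = 0.3248.
C_{N,max} = 0.3248×3.39 = 1.10 mol/dm³.

1.10 mol/dm³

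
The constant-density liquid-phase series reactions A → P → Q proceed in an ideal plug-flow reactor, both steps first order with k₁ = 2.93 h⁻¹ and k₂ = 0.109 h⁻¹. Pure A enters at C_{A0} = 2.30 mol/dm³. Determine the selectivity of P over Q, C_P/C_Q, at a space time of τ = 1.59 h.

6.80

The intermediate concentration in a first-order A→B→C sequence is C_P = k₁C_{A0}(e^(−k₁τ) − e^(−k₂τ))/(k₂−k₁).
e^(−k₁τ) = e^(−2.93×1.59) = e^(−4.659) = 0.009479; e^(−k₂τ) = e^(−0.1733) = 0.8409.
C_P = 2.93×2.30/(0.109−2.93) × (0.009479−0.8409) = (-2.389)×(-0.8314) = 1.986 mol/dm³.
C_A = C_{A0}e^(−k₁τ) = 0.02180 mol/dm³, so C_Q = C_{A0}−C_A−C_P = 0.2921 mol/dm³; C_P/C_Q = 6.80.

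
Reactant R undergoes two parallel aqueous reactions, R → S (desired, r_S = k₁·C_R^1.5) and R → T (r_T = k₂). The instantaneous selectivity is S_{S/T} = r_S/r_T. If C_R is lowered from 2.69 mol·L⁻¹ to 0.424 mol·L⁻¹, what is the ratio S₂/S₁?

S_{S/T} = (k₁/k₂)·C_R^1.5, so S₂/S₁ = (C_{R,2}/C_{R,1})^1.5.
= (0.424/2.69)^1.5 = (0.1576)^1.5 = 0.0626.

0.0626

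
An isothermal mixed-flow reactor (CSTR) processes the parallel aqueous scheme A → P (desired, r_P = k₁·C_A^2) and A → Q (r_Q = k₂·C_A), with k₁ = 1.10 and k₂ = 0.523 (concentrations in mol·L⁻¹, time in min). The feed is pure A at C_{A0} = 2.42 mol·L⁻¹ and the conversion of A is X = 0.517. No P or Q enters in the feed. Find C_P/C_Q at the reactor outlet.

Exit C_A = C_{A0}(1−X) = 2.42×0.483 = 1.169 mol·L⁻¹.
A CSTR operates uniformly at the exit composition, giving r_P = 1.503 and r_Q = 0.6113 (each k·C_A^n at C_A = 1.169).
Overall selectivity = C_P/C_Q = r_Pτ/(r_Qτ) = r_P/r_Q = 2.46.

2.46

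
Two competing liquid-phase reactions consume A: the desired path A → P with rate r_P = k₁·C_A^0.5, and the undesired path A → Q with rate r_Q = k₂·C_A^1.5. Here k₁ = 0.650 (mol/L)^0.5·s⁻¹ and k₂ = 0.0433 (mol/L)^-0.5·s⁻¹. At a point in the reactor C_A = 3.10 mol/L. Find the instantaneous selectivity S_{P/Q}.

S_{P/Q} = r_P/r_Q = (k₁·C_A^0.5)/(k₂·C_A^1.5) = (k₁/k₂)·C_A⁻¹.
= (0.650×3.100^0.5) / (0.0433×3.100^1.5) = 1.144/0.2363 = 4.84.

4.84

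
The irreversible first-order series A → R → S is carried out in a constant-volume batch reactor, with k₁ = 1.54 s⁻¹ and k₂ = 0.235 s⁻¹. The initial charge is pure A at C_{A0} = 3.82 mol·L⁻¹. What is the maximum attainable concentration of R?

2.72 mol·L⁻¹

Evaluating C_R at t_opt = ln(k₂/k₁)/(k₂−k₁) gives C_{R,max}/C_{A0} = (k₁/k₂)^[k₂/(k₂−k₁)].
= (1.54/0.235)^(0.235/(0.235−1.54)) = (6.553)^(-0.1801) = 0.7128.
C_{R,max} = 0.7128×3.82 = 2.72 mol·L⁻¹.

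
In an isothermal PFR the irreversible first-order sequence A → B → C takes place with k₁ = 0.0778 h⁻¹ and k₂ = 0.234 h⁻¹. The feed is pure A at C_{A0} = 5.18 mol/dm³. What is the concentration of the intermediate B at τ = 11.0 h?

Solving the coupled first-order balances gives C_B(τ) = [k₁/(k₂−k₁)]·C_{A0}·(e^(−k₁τ) − e^(−k₂τ)).
e^(−k₁τ) = e^(−0.0778×11.0) = e^(−0.8558) = 0.4249; e^(−k₂τ) = e^(−2.574) = 0.07623.
C_B = 0.0778×5.18/(0.234−0.0778) × (0.4249−0.07623) = 2.580×0.3487 = 0.8997 mol/dm³.

0.900 mol/dm³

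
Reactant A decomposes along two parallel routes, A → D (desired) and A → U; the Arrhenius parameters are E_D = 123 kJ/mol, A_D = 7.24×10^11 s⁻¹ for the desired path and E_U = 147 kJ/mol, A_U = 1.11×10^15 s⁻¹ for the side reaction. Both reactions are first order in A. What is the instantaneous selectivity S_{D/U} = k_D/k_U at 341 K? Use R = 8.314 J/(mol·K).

3.10

With equal orders, S_{D/U} = k_D/k_U = (A_D/A_U)·exp[(E_U−E_D)/(RT)].
(E_U−E_D)/(RT) = (147−123)×10³/(8.314×341) = 24000/2835 = 8.465.
k_D/k_U = (7.24×10^11/1.11×10^15)·exp(8.465) = 6.523×10^-4 × 4748 = 3.10.
Since E_D < E_U, lowering the temperature improves selectivity toward D.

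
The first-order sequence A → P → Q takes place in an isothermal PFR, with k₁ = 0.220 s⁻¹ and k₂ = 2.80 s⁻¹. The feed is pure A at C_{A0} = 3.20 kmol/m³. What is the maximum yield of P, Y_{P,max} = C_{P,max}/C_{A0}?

At the optimum, C_{P,max}/C_{A0} = (k₁/k₂)^[k₂/(k₂−k₁)].
= (0.220/2.80)^(2.80/(2.80−0.220)) = (0.07857)^(1.085) = 0.06325.

0.0633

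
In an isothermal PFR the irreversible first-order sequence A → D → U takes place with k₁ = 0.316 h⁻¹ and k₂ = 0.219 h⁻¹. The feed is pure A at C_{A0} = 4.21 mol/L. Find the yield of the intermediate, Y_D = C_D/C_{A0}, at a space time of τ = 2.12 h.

For first-order series with pure A initially, C_D(τ) = k₁C_{A0}/(k₂−k₁)·(e^(−k₁τ) − e^(−k₂τ)).
e^(−k₁τ) = e^(−0.316×2.12) = e^(−0.6699) = 0.5117; e^(−k₂τ) = e^(−0.4643) = 0.6286.
C_D = 0.316×4.21/(0.219−0.316) × (0.5117−0.6286) = (-13.72)×(-0.1168) = 1.602 mol/L.
Y_D = C_D/C_{A0} = 1.602/4.21 = 0.381.

0.381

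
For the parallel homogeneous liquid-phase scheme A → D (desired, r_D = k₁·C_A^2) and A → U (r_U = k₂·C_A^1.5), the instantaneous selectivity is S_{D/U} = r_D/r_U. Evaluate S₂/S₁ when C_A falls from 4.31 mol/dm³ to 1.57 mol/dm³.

0.604

S_{D/U} = (k₁/k₂)·C_A^0.5, so S₂/S₁ = (C_{A,2}/C_{A,1})^0.5.
= (1.57/4.31)^0.5 = (0.3643)^0.5 = 0.604.
Selectivity toward D falls as C_A falls — high-concentration operation is favoured.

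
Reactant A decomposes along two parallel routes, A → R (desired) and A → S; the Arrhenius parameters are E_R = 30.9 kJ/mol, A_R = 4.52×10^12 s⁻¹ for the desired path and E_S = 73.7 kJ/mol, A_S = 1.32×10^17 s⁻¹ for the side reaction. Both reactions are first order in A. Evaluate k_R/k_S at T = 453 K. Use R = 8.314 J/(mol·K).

Since both paths have the same order in A, the concentration cancels and S_{R/S} = k_R/k_S = (A_R/A_S)·exp[(E_S−E_R)/(RT)].
(E_S−E_R)/(RT) = (73.7−30.9)×10³/(8.314×453) = 42800/3766 = 11.36.
k_R/k_S = (4.52×10^12/1.32×10^17)·exp(11.36) = 3.424×10^-5 × 86173 = 2.95.
Since E_R < E_S, lowering the temperature improves selectivity toward R.

2.95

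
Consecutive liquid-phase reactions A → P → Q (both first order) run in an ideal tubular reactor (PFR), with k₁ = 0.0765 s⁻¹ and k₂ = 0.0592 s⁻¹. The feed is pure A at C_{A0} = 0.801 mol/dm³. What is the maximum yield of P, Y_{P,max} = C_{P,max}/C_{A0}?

0.416

Evaluating C_P at τ_opt = ln(k₂/k₁)/(k₂−k₁) gives C_{P,max}/C_{A0} = (k₁/k₂)^[k₂/(k₂−k₁)].
= (0.0765/0.0592)^(0.0592/(0.0592−0.0765)) = (1.292)^(-3.422) = 0.4159.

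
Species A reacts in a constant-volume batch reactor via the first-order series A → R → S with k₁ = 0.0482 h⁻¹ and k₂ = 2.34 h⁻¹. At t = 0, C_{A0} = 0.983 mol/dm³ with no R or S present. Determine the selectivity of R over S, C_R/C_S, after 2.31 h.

0.216

For first-order series with pure A initially, C_R(t) = k₁C_{A0}/(k₂−k₁)·(e^(−k₁t) − e^(−k₂t)).
e^(−k₁t) = e^(−0.0482×2.31) = e^(−0.1113) = 0.8946; e^(−k₂t) = e^(−5.405) = 0.004492.
C_R = 0.0482×0.983/(2.34−0.0482) × (0.8946−0.004492) = 0.02067×0.8901 = 0.01840 mol/dm³.
C_A = C_{A0}e^(−k₁t) = 0.8794 mol/dm³, so C_S = C_{A0}−C_A−C_R = 0.08517 mol/dm³; C_R/C_S = 0.216.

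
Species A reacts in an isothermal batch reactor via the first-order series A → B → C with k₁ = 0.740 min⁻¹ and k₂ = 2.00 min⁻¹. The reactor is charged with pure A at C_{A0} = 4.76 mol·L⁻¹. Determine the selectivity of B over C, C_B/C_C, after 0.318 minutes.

2.71

Solving the coupled first-order balances gives C_B(t) = [k₁/(k₂−k₁)]·C_{A0}·(e^(−k₁t) − e^(−k₂t)).
e^(−k₁t) = e^(−0.740×0.318) = e^(−0.2353) = 0.7903; e^(−k₂t) = e^(−0.6360) = 0.5294.
C_B = 0.740×4.76/(2.00−0.740) × (0.7903−0.5294) = 2.796×0.2609 = 0.7294 mol·L⁻¹.
C_A = C_{A0}e^(−k₁t) = 3.762 mol·L⁻¹, so C_C = C_{A0}−C_A−C_B = 0.2687 mol·L⁻¹; C_B/C_C = 2.71.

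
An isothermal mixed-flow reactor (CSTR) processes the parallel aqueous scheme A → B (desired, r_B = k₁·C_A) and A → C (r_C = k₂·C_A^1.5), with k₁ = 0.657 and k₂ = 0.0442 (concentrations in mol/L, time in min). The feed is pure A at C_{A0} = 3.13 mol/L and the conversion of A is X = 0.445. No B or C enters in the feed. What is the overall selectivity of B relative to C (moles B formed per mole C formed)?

11.3

Exit C_A = C_{A0}(1−X) = 3.13×0.555 = 1.737 mol/L.
A CSTR operates uniformly at the exit composition, giving r_B = 1.141 and r_C = 0.1012 (each k·C_A^n at C_A = 1.737).
Overall selectivity = C_B/C_C = r_Bτ/(r_Cτ) = r_B/r_C = 11.3.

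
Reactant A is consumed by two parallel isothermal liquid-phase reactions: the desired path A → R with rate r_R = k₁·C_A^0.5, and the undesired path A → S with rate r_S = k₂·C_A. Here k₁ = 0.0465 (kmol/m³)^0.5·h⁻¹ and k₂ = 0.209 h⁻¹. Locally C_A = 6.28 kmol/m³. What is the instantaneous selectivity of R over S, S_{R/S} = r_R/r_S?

S_{R/S} = r_R/r_S = (k₁·C_A^0.5)/(k₂·C_A) = (k₁/k₂)·C_A^-0.5.
= (0.0465×6.280^0.5) / (0.209×6.280) = 0.1165/1.313 = 0.0888.

0.0888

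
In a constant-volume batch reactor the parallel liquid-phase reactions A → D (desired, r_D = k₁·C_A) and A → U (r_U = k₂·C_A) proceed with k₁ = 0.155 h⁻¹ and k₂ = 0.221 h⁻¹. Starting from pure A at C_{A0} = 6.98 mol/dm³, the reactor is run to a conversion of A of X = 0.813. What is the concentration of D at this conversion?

C_A = C_{A0}(1−X) = 1.305 mol/dm³.
Both paths are first order in A, so the instantaneous fraction to D is constant: dC_D/d(−C_A) = k₁/(k₁+k₂) = 0.4122.
C_D = 0.4122·(C_{A0}−C_A) = 0.4122×5.675 = 2.34 mol/dm³.

2.34 mol/dm³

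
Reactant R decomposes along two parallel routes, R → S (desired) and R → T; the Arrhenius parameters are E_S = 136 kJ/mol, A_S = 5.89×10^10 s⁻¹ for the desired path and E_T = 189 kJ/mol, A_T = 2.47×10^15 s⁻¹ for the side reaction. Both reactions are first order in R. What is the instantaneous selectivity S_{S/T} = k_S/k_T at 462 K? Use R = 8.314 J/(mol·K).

With equal orders, S_{S/T} = k_S/k_T = (A_S/A_T)·exp[(E_T−E_S)/(RT)].
(E_T−E_S)/(RT) = (189−136)×10³/(8.314×462) = 53000/3841 = 13.80.
k_S/k_T = (5.89×10^10/2.47×10^15)·exp(13.80) = 2.385×10^-5 × 9.829×10^5 = 23.4.
Since E_S < E_T, lowering the temperature improves selectivity toward S.

23.4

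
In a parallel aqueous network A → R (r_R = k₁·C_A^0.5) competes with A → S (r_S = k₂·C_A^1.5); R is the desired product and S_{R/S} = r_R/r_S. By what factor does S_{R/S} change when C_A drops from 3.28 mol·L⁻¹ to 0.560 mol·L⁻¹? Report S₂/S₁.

S_{R/S} = (k₁/k₂)·C_A⁻¹, so S₂/S₁ = (C_{A,2}/C_{A,1})⁻¹.
= 3.28/0.560 = 5.86.

5.86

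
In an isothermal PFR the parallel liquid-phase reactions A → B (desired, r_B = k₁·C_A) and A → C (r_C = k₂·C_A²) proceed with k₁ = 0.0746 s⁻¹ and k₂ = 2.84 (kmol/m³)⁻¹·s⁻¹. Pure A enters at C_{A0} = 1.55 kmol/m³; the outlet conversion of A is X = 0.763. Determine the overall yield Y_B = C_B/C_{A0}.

C_A = C_{A0}(1−X) = 0.3674 kmol/m³.
Along a PFR/batch, dC_B/dC_A = −r_B/(r_B+r_C) = −k₁/(k₁+k₂·C_A).
Integrating from C_{A0} to C_A: C_B = (0.0746/2.84)·ln[(0.0746+2.84·1.55)/(0.0746+2.84·0.367)] = 0.02627·ln(4.477/1.118) = 0.03644 kmol/m³.
Y_B = C_B/C_{A0} = 0.03644/1.55 = 0.0235.

0.0235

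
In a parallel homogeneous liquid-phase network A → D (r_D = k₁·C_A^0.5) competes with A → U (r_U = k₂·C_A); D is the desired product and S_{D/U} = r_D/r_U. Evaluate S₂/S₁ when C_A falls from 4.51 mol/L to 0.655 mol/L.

2.62

S_{D/U} = (k₁/k₂)·C_A^-0.5, so S₂/S₁ = (C_{A,2}/C_{A,1})^-0.5.
= (0.655/4.51)^(-0.5) = (0.1452)^(-0.5) = 2.62.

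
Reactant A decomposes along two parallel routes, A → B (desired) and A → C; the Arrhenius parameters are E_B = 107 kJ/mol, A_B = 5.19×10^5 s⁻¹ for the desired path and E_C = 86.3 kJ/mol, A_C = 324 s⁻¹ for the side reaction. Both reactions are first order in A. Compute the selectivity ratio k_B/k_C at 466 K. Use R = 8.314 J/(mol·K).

With equal orders, S_{B/C} = k_B/k_C = (A_B/A_C)·exp[(E_C−E_B)/(RT)].
(E_C−E_B)/(RT) = (86.3−107)×10³/(8.314×466) = -20700/3874 = -5.343.
k_B/k_C = (5.19×10^5/324)·exp(-5.343) = 1602 × 0.004782 = 7.66.
Since E_B > E_C, raising the temperature improves selectivity toward B.

7.66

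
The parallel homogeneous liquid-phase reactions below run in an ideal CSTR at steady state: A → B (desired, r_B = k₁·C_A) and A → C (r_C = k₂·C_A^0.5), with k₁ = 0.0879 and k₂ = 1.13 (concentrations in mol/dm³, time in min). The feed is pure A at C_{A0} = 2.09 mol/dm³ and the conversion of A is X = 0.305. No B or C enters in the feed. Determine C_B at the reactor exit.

Exit C_A = C_{A0}(1−X) = 2.09×0.695 = 1.453 mol/dm³.
In a CSTR the entire volume is at exit conditions, so r_B = 0.0879×1.453 = 0.1277 and r_C = 1.13×1.453^0.5 = 1.362.
Fraction of consumed A going to B: r_B/(r_B+r_C) = 0.08572.
C_B = 0.08572·C_{A0}·X = 0.08572×2.09×0.305 = 0.0546 mol/dm³.

0.0546 mol/dm³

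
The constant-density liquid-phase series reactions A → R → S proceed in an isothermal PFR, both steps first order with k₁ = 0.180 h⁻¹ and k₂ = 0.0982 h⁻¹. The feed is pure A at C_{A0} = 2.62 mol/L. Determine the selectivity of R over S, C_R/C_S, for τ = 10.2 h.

Solving the coupled first-order balances gives C_R(τ) = [k₁/(k₂−k₁)]·C_{A0}·(e^(−k₁τ) − e^(−k₂τ)).
e^(−k₁τ) = e^(−0.180×10.2) = e^(−1.836) = 0.1595; e^(−k₂τ) = e^(−1.002) = 0.3673.
C_R = 0.180×2.62/(0.0982−0.180) × (0.1595−0.3673) = (-5.765)×(-0.2078) = 1.198 mol/L.
C_A = C_{A0}e^(−k₁τ) = 0.4178 mol/L, so C_S = C_{A0}−C_A−C_R = 1.004 mol/L; C_R/C_S = 1.19.

1.19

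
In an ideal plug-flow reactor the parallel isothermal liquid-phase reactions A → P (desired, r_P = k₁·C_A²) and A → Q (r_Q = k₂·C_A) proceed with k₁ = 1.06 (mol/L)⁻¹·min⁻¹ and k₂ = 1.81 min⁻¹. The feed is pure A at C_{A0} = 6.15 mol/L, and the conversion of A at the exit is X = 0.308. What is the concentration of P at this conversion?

1.42 mol/L

C_A = C_{A0}(1−X) = 4.256 mol/L.
Along a PFR/batch, dC_Q/dC_A = −r_Q/(r_P+r_Q) = −k₂/(k₂+k₁·C_A).
Integrating from C_{A0} to C_A: C_Q = (1.81/1.06)·ln[(1.81+1.06·6.15)/(1.81+1.06·4.26)] = 1.708·ln(8.329/6.321) = 0.4710 mol/L.
Then C_P = (C_{A0}−C_A) − C_Q = 1.894 − 0.4710 = 1.423 mol/L.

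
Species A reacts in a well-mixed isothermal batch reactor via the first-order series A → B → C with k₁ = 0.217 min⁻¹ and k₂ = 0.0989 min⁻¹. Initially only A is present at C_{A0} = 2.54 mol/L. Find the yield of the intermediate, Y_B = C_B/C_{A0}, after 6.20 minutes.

Solving the coupled first-order balances gives C_B(t) = [k₁/(k₂−k₁)]·C_{A0}·(e^(−k₁t) − e^(−k₂t)).
e^(−k₁t) = e^(−0.217×6.20) = e^(−1.345) = 0.2604; e^(−k₂t) = e^(−0.6132) = 0.5416.
C_B = 0.217×2.54/(0.0989−0.217) × (0.2604−0.5416) = (-4.667)×(-0.2812) = 1.312 mol/L.
Y_B = C_B/C_{A0} = 1.312/2.54 = 0.517.

0.517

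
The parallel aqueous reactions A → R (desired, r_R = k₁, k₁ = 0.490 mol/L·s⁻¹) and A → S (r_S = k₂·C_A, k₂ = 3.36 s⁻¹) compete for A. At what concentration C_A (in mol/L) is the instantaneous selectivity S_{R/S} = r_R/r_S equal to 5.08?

0.0287 mol/L

S_{R/S} = (k₁/k₂)·C_A⁻¹ ⇒ C_A = (S·k₂/k₁)^(-1).
= (5.08×3.36/0.490)^(-1) = (34.83)^(-1) = 0.0287 mol/L.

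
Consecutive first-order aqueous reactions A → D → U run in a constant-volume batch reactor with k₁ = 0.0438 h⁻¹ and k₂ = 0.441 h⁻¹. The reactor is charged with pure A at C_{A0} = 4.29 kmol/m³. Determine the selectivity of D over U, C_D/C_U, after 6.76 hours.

The intermediate concentration in a first-order A→B→C sequence is C_D = k₁C_{A0}(e^(−k₁t) − e^(−k₂t))/(k₂−k₁).
e^(−k₁t) = e^(−0.0438×6.76) = e^(−0.2961) = 0.7437; e^(−k₂t) = e^(−2.981) = 0.05073.
C_D = 0.0438×4.29/(0.441−0.0438) × (0.7437−0.05073) = 0.4731×0.6930 = 0.3278 kmol/m³.
C_A = C_{A0}e^(−k₁t) = 3.191 kmol/m³, so C_U = C_{A0}−C_A−C_D = 0.7716 kmol/m³; C_D/C_U = 0.425.

0.425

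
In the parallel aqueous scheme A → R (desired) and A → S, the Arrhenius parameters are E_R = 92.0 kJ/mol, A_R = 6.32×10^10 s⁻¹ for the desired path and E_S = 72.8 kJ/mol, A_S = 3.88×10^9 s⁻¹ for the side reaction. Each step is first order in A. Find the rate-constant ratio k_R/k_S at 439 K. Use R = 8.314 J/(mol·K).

With equal orders, S_{R/S} = k_R/k_S = (A_R/A_S)·exp[(E_S−E_R)/(RT)].
(E_S−E_R)/(RT) = (72.8−92.0)×10³/(8.314×439) = -19200/3650 = -5.260.
k_R/k_S = (6.32×10^10/3.88×10^9)·exp(-5.260) = 16.29 × 0.005193 = 0.0846.
Since E_R > E_S, raising the temperature improves selectivity toward R.

0.0846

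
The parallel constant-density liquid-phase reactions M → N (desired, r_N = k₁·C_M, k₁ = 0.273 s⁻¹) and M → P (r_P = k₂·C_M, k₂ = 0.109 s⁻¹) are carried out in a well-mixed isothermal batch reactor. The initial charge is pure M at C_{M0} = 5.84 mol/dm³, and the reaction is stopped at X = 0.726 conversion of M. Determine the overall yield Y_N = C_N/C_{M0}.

0.519

C_M = C_{M0}(1−X) = 1.600 mol/dm³.
Both paths are first order in M, so the instantaneous fraction to N is constant: dC_N/d(−C_M) = k₁/(k₁+k₂) = 0.7147.
C_N = 0.7147·(C_{M0}−C_M) = 0.7147×4.240 = 3.03 mol/dm³.
Y_N = C_N/C_{M0} = 3.030/5.84 = 0.519.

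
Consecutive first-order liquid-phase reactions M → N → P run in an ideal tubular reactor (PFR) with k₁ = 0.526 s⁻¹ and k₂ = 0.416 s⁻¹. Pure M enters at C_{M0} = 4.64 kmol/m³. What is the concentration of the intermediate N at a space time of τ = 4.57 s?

1.31 kmol/m³

The intermediate concentration in a first-order A→B→C sequence is C_N = k₁C_{M0}(e^(−k₁τ) − e^(−k₂τ))/(k₂−k₁).
e^(−k₁τ) = e^(−0.526×4.57) = e^(−2.404) = 0.09037; e^(−k₂τ) = e^(−1.901) = 0.1494.
C_N = 0.526×4.64/(0.416−0.526) × (0.09037−0.1494) = (-22.19)×(-0.05903) = 1.310 kmol/m³.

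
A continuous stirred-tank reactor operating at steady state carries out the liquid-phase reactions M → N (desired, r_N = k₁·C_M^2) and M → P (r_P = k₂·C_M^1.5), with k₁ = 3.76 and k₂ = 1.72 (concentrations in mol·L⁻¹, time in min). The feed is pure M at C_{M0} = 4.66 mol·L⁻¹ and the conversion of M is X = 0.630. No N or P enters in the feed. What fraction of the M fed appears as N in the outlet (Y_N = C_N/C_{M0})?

Exit C_M = C_{M0}(1−X) = 4.66×0.370 = 1.724 mol·L⁻¹.
In a CSTR the entire volume is at exit conditions, so r_N = 3.76×1.724^2 = 11.18 and r_P = 1.72×1.724^1.5 = 3.894.
Fraction of consumed M going to N: r_N/(r_N+r_P) = 0.7416.
C_N = 0.7416·C_{M0}·X = 0.7416×4.66×0.630 = 2.18 mol·L⁻¹; Y_N = C_N/C_{M0} = 0.467.

0.467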